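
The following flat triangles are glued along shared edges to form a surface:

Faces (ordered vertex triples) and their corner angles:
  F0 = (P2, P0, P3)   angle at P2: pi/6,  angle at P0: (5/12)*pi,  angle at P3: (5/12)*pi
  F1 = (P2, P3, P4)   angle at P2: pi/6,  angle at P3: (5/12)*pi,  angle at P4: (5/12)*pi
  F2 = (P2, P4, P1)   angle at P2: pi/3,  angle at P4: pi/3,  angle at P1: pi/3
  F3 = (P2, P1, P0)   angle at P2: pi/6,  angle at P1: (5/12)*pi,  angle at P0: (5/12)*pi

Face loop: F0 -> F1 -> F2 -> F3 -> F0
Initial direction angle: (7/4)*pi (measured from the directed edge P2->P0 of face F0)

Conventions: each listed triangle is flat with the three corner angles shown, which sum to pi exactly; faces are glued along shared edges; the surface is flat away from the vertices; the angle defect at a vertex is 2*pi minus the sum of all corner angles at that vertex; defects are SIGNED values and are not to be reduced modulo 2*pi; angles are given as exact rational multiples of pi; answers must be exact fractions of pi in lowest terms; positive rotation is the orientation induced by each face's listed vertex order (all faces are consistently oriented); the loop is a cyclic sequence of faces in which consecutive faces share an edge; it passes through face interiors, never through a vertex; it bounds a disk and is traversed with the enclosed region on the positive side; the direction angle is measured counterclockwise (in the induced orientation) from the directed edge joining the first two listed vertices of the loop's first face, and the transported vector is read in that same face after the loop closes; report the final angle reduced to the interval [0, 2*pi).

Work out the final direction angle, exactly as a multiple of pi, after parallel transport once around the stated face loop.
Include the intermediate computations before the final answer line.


enclosed vertex P2: corner angles sum to (5/6)*pi, defect = 2*pi - (5/6)*pi = (7/6)*pi
final direction = starting direction + enclosed defect total, reduced mod 2*pi (induced orientation)
final angle = (7/4)*pi + (7/6)*pi = (11/12)*pi (mod 2*pi)

Answer: final direction angle = (11/12)*pi


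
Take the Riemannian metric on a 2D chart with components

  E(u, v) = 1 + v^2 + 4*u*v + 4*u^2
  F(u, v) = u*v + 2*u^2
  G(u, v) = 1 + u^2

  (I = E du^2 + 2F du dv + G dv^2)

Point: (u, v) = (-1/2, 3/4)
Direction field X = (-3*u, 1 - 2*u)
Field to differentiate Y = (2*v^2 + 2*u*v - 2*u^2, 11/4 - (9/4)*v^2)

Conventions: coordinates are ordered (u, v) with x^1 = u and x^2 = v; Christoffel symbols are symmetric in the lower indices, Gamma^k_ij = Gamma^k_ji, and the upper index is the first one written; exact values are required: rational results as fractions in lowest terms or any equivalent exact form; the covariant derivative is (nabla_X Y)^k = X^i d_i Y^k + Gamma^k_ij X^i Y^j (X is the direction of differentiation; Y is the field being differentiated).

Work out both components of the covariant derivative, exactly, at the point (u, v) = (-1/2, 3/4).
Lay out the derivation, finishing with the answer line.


E = 17/16, F = 1/8, G = 5/4 at the point
E_u = -1, E_v = -1/2, F_u = -5/4, F_v = -1/2, G_u = -1, G_v = 0
EG - F^2 = 21/16;  g^inv = (16/21) * [[5/4, -1/8], [-1/8, 17/16]]
first-kind symbols [ij,l] = (1/2)(d_i g_jl + d_j g_il - d_l g_ij): [uu,u] = E_u/2 = -1/2, [uu,v] = F_u - E_v/2 = -1, [uv,u] = E_v/2 = -1/4, [uv,v] = G_u/2 = -1/2, [vv,u] = F_v - G_u/2 = 0, [vv,v] = G_v/2 = 0
Gamma^u_ij = (G*[ij,u] - F*[ij,v])/(EG - F^2), Gamma^v_ij = (E*[ij,v] - F*[ij,u])/(EG - F^2)
Gamma_uuu = -8/21, Gamma_uuv = -4/21, Gamma_uvv = 0, Gamma_vuu = -16/21, Gamma_vuv = -8/21, Gamma_vvv = 0
X = (3/2, 2), Y = (-1/8, 95/64) at the point

Answer: (nabla_X Y)^u = 6011/672, (nabla_X Y)^v = -2473/336


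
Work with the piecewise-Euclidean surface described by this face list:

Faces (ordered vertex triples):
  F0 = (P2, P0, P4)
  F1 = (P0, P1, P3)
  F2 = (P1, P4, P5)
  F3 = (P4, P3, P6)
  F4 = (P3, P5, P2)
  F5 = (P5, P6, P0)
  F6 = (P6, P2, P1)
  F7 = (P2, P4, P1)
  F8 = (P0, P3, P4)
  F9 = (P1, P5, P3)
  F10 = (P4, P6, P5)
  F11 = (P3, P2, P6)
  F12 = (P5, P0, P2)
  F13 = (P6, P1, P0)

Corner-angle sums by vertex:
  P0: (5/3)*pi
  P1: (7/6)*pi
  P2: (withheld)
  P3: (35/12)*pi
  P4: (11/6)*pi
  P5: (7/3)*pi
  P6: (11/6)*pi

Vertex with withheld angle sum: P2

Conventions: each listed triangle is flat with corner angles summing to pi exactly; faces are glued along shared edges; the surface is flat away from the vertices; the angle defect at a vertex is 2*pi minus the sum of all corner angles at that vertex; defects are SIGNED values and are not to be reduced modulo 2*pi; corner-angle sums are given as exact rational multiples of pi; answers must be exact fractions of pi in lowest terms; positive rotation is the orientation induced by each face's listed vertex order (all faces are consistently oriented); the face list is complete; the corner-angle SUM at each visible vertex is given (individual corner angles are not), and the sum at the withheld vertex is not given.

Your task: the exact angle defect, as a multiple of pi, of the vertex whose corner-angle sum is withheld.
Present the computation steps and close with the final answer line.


V = 7, E = 21, F = 14; chi = V - E + F = 0
Gauss-Bonnet: total defect = 2*pi*chi = 0; visible defects sum to pi/4

Answer: defect(P2) = -pi/4


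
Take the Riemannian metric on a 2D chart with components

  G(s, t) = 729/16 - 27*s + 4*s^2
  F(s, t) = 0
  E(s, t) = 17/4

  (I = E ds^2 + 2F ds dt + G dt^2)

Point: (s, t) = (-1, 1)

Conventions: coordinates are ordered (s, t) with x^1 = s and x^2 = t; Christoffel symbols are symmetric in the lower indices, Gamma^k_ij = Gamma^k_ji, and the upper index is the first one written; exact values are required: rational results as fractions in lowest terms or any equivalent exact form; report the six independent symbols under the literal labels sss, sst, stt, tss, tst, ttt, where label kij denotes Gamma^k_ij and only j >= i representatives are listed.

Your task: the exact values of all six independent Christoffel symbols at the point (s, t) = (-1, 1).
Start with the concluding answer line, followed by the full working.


Answer: Gamma_sss = 0, Gamma_sst = 0, Gamma_stt = 70/17, Gamma_tss = 0, Gamma_tst = -8/35, Gamma_ttt = 0

E = 17/4, F = 0, G = 1225/16 at the point
E_s = 0, E_t = 0, F_s = 0, F_t = 0, G_s = -35, G_t = 0
EG - F^2 = 20825/64;  g^inv = (64/20825) * [[1225/16, 0], [0, 17/4]]
first-kind symbols [ij,l] = (1/2)(d_i g_jl + d_j g_il - d_l g_ij): [ss,s] = E_s/2 = 0, [ss,t] = F_s - E_t/2 = 0, [st,s] = E_t/2 = 0, [st,t] = G_s/2 = -35/2, [tt,s] = F_t - G_s/2 = 35/2, [tt,t] = G_t/2 = 0
Gamma^s_ij = (G*[ij,s] - F*[ij,t])/(EG - F^2), Gamma^t_ij = (E*[ij,t] - F*[ij,s])/(EG - F^2)


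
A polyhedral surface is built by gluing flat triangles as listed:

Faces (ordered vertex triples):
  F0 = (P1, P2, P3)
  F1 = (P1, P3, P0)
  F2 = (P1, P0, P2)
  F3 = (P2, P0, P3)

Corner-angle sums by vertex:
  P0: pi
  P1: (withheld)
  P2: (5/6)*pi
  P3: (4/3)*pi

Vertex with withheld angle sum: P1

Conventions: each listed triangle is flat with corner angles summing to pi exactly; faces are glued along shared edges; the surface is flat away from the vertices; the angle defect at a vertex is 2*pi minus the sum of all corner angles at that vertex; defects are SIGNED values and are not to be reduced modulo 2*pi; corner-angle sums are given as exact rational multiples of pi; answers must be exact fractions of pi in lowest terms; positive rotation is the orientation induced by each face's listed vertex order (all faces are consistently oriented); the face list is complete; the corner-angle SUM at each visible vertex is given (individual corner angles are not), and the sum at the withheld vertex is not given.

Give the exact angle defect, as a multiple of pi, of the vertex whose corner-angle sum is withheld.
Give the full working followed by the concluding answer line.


V = 4, E = 6, F = 4; chi = V - E + F = 2
Gauss-Bonnet: total defect = 2*pi*chi = 4*pi; visible defects sum to (17/6)*pi

Answer: defect(P1) = (7/6)*pi


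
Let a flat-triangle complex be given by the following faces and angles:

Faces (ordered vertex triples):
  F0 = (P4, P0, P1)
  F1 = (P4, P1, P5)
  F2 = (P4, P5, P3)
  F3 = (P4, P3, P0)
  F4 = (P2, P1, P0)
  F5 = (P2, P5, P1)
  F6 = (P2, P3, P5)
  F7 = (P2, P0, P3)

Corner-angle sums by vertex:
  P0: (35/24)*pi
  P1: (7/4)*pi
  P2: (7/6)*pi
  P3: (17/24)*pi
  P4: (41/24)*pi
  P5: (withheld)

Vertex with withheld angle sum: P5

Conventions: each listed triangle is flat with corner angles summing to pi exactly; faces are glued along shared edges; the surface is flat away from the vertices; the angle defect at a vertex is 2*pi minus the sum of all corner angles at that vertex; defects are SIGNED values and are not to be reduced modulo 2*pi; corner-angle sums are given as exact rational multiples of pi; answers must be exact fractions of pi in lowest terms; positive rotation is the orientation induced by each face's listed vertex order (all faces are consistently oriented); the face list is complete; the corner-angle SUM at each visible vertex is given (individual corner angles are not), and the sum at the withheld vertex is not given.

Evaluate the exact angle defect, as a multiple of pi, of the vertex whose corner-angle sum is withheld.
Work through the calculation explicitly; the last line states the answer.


V = 6, E = 12, F = 8; chi = V - E + F = 2
Gauss-Bonnet: total defect = 2*pi*chi = 4*pi; visible defects sum to (77/24)*pi

Answer: defect(P5) = (19/24)*pi


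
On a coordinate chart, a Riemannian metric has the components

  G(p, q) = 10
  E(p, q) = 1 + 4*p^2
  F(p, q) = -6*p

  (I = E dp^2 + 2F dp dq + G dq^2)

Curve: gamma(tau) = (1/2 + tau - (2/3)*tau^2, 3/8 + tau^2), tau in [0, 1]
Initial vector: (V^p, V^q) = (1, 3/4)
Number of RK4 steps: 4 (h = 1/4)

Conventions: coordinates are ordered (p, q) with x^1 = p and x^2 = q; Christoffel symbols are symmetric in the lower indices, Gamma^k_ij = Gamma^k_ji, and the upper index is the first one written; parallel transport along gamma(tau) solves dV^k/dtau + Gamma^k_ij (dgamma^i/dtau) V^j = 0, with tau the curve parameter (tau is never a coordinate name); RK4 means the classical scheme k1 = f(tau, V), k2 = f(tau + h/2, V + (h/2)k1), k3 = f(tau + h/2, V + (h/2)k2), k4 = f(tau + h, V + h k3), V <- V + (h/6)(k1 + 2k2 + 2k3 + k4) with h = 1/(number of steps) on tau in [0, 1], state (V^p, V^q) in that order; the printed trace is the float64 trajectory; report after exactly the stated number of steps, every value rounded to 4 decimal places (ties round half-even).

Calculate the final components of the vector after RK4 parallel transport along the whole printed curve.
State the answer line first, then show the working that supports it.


Answer: V^p = 0.9278, V^q = 0.9139

gamma'(tau) = (1 - (4/3)*tau, 2*tau); f(tau, V)^k = -Gamma^k_ij(gamma(tau)) gamma'^i(tau) V^j; h = 1/4; intermediate values shown to 6 dp
curve data and Christoffel symbols at the stage parameters:
  tau = 0.000000: gamma = (0.500000, 0.375000), gamma' = (1.000000, 0.000000); Gamma_ppp = 0.181818, Gamma_ppq = 0.000000, Gamma_pqq = 0.000000, Gamma_qpp = -0.545455, Gamma_qpq = 0.000000, Gamma_qqq = 0.000000
  tau = 0.125000: gamma = (0.614583, 0.390625), gamma' = (0.833333, 0.250000); Gamma_ppp = 0.213567, Gamma_ppq = 0.000000, Gamma_pqq = 0.000000, Gamma_qpp = -0.521247, Gamma_qpq = 0.000000, Gamma_qqq = 0.000000
  tau = 0.250000: gamma = (0.708333, 0.437500), gamma' = (0.666667, 0.500000); Gamma_ppp = 0.235975, Gamma_ppq = 0.000000, Gamma_pqq = 0.000000, Gamma_qpp = -0.499711, Gamma_qpq = 0.000000, Gamma_qqq = 0.000000
  tau = 0.375000: gamma = (0.781250, 0.515625), gamma' = (0.500000, 0.750000); Gamma_ppp = 0.251177, Gamma_ppq = 0.000000, Gamma_pqq = 0.000000, Gamma_qpp = -0.482261, Gamma_qpq = 0.000000, Gamma_qqq = 0.000000
  tau = 0.500000: gamma = (0.833333, 0.625000), gamma' = (0.333333, 1.000000); Gamma_ppp = 0.260870, Gamma_ppq = 0.000000, Gamma_pqq = 0.000000, Gamma_qpp = -0.469565, Gamma_qpq = 0.000000, Gamma_qqq = 0.000000
  tau = 0.625000: gamma = (0.864583, 0.765625), gamma' = (0.166667, 1.250000); Gamma_ppp = 0.266230, Gamma_ppq = 0.000000, Gamma_pqq = 0.000000, Gamma_qpp = -0.461893, Gamma_qpq = 0.000000, Gamma_qqq = 0.000000
  tau = 0.750000: gamma = (0.875000, 0.937500), gamma' = (0.000000, 1.500000); Gamma_ppp = 0.267943, Gamma_ppq = 0.000000, Gamma_pqq = 0.000000, Gamma_qpp = -0.459330, Gamma_qpq = 0.000000, Gamma_qqq = 0.000000
  tau = 0.875000: gamma = (0.864583, 1.140625), gamma' = (-0.166667, 1.750000); Gamma_ppp = 0.266230, Gamma_ppq = 0.000000, Gamma_pqq = 0.000000, Gamma_qpp = -0.461893, Gamma_qpq = 0.000000, Gamma_qqq = 0.000000
  tau = 1.000000: gamma = (0.833333, 1.375000), gamma' = (-0.333333, 2.000000); Gamma_ppp = 0.260870, Gamma_ppq = 0.000000, Gamma_pqq = 0.000000, Gamma_qpp = -0.469565, Gamma_qpq = 0.000000, Gamma_qqq = 0.000000
step 0: V^p = 1.0000, V^q = 0.7500
step 1: k1 = (-0.181818, 0.545455), k2 = (-0.173927, 0.424501), k3 = (-0.174103, 0.424929), k4 = (-0.150469, 0.318640); V <- V + (h/6)(k1 + 2k2 + 2k3 + k4): V^p = 0.9572, V^q = 0.8568
step 2: k1 = (-0.150576, 0.318866), k2 = (-0.117844, 0.226260), k3 = (-0.118358, 0.227246), k4 = (-0.080658, 0.145184); V <- V + (h/6)(k1 + 2k2 + 2k3 + k4): V^p = 0.9278, V^q = 0.9139
step 3: k1 = (-0.080681, 0.145226), k2 = (-0.040722, 0.070650), k3 = (-0.040944, 0.071035), k4 = (0.000000, 0.000000); V <- V + (h/6)(k1 + 2k2 + 2k3 + k4): V^p = 0.9177, V^q = 0.9318
step 4: k1 = (0.000000, 0.000000), k2 = (0.040718, -0.070644), k3 = (0.040944, -0.071036), k4 = (0.080687, -0.145237); V <- V + (h/6)(k1 + 2k2 + 2k3 + k4): V^p = 0.9278, V^q = 0.9139


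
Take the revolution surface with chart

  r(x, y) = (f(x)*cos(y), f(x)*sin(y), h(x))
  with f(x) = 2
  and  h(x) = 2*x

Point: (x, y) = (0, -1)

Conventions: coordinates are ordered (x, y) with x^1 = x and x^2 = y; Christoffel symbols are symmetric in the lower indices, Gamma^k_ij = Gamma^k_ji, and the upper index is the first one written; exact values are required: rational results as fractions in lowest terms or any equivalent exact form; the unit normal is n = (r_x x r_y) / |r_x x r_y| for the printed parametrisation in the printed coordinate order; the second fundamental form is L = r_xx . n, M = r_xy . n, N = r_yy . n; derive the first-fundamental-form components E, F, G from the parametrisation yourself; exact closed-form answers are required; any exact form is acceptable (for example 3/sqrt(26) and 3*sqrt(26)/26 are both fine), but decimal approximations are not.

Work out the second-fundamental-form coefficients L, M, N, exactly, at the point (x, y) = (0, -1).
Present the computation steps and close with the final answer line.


f = 2, f' = 0, f'' = 0, h' = 2, h'' = 0
E = 4, F = 0, G = 4; answer radicand W^2 = 4
unnormalised second-form numerators: l = 0, m = 0, n = 4; L = l/sqrt(4), and similarly M = m/sqrt(W^2), N = n/sqrt(W^2)

Answer: L = 0, M = 0, N = 2


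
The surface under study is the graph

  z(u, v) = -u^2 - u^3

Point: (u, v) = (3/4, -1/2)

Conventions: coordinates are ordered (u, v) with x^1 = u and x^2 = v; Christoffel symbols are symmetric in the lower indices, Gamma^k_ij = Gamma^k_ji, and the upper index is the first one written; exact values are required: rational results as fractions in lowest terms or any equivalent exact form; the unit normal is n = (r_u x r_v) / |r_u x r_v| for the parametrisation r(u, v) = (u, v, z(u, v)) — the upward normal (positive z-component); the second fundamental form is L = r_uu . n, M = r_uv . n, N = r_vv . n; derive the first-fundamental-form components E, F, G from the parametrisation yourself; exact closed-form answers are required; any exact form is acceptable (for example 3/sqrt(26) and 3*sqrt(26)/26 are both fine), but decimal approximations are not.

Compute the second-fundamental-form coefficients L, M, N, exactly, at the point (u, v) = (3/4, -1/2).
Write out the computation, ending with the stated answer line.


z_u = -51/16, z_v = 0, z_uu = -13/2, z_uv = 0, z_vv = 0
E = 2857/256, F = 0, G = 1; answer radicand W^2 = 2857/256
unnormalised second-form numerators: l = -13/2, m = 0, n = 0; L = l/sqrt(2857/256), and similarly M = m/sqrt(W^2), N = n/sqrt(W^2)

Answer: L = -104*sqrt(2857)/2857, M = 0, N = 0


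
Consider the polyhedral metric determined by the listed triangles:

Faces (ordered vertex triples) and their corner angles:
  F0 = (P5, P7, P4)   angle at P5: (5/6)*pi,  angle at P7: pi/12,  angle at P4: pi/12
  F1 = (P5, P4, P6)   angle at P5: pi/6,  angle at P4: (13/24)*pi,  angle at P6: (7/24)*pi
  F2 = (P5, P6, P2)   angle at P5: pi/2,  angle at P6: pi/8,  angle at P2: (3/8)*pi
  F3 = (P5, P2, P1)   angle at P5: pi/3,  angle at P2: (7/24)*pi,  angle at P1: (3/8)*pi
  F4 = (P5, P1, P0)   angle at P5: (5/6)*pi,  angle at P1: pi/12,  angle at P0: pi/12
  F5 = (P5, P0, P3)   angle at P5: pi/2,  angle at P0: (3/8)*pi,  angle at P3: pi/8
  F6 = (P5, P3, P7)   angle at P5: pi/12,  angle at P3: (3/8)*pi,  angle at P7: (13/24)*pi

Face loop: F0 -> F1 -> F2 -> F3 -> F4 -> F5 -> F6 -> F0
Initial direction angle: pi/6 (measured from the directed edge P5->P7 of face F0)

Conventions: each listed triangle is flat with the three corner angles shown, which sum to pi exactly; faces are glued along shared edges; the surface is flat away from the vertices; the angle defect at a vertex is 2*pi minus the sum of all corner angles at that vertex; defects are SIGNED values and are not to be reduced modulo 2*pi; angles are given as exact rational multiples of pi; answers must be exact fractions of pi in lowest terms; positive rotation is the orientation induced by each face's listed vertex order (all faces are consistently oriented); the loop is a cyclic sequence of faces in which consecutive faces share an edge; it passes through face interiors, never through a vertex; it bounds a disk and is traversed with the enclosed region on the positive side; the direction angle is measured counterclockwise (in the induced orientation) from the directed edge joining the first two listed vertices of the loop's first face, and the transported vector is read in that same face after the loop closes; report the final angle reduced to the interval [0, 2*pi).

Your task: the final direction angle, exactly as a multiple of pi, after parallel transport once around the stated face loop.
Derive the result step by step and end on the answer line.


enclosed vertex P5: corner angles sum to (13/4)*pi, defect = 2*pi - (13/4)*pi = (-5/4)*pi
final direction = starting direction + enclosed defect total, reduced mod 2*pi (induced orientation)
final angle = pi/6 - (5/4)*pi = (11/12)*pi (mod 2*pi)

Answer: final direction angle = (11/12)*pi


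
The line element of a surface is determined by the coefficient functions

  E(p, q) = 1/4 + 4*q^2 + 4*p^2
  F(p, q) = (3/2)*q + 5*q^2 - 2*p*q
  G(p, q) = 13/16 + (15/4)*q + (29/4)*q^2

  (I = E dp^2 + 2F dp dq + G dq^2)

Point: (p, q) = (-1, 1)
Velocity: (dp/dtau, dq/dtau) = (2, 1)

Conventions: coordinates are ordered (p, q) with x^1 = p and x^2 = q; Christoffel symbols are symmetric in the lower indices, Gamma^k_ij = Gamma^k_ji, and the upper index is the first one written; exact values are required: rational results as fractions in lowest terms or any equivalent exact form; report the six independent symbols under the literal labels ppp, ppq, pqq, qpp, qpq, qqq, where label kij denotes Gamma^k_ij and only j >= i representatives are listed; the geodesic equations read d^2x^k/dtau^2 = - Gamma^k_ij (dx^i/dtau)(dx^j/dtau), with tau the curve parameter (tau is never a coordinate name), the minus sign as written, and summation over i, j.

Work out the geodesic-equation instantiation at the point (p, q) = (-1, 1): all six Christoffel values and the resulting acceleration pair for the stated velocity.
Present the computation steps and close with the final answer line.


E = 33/4, F = 17/2, G = 189/16 at the point
E_p = -8, E_q = 8, F_p = -2, F_q = 27/2, G_p = 0, G_q = 73/4
EG - F^2 = 1613/64;  g^inv = (64/1613) * [[189/16, -17/2], [-17/2, 33/4]]
first-kind symbols [ij,l] = (1/2)(d_i g_jl + d_j g_il - d_l g_ij): [pp,p] = E_p/2 = -4, [pp,q] = F_p - E_q/2 = -6, [pq,p] = E_q/2 = 4, [pq,q] = G_p/2 = 0, [qq,p] = F_q - G_p/2 = 27/2, [qq,q] = G_q/2 = 73/8
Gamma^p_ij = (G*[ij,p] - F*[ij,q])/(EG - F^2), Gamma^q_ij = (E*[ij,q] - F*[ij,p])/(EG - F^2)
Gamma_ppp = 240/1613, Gamma_ppq = 3024/1613, Gamma_pqq = 5242/1613, Gamma_qpp = -992/1613, Gamma_qpq = -2176/1613, Gamma_qqq = -2526/1613
d^2p/dtau^2 = -(Gamma_ppp*(2)^2 + 2*Gamma_ppq*(2)*(1) + Gamma_pqq*(1)^2) = -18298/1613
d^2q/dtau^2 = -(Gamma_qpp*(2)^2 + 2*Gamma_qpq*(2)*(1) + Gamma_qqq*(1)^2) = 15198/1613

Answer: Gamma_ppp = 240/1613, Gamma_ppq = 3024/1613, Gamma_pqq = 5242/1613, Gamma_qpp = -992/1613, Gamma_qpq = -2176/1613, Gamma_qqq = -2526/1613; accelerations (d^2p/dtau^2, d^2q/dtau^2) = (-18298/1613, 15198/1613)


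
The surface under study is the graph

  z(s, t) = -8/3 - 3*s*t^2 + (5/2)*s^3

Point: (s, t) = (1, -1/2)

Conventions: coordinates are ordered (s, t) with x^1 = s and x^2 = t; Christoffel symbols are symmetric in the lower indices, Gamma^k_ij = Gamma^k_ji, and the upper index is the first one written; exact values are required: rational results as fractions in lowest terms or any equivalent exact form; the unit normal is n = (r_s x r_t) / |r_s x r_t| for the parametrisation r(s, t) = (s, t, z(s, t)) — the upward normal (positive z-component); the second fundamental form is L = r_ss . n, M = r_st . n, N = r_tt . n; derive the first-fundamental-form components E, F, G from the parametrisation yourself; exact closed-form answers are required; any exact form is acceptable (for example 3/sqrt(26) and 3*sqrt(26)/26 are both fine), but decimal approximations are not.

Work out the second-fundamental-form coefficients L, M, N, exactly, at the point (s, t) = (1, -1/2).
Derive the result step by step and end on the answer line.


z_s = 27/4, z_t = 3, z_ss = 15, z_st = 3, z_tt = -6
E = 745/16, F = 81/4, G = 10; answer radicand W^2 = 889/16
unnormalised second-form numerators: l = 15, m = 3, n = -6; L = l/sqrt(889/16), and similarly M = m/sqrt(W^2), N = n/sqrt(W^2)

Answer: L = 60*sqrt(889)/889, M = 12*sqrt(889)/889, N = -24*sqrt(889)/889


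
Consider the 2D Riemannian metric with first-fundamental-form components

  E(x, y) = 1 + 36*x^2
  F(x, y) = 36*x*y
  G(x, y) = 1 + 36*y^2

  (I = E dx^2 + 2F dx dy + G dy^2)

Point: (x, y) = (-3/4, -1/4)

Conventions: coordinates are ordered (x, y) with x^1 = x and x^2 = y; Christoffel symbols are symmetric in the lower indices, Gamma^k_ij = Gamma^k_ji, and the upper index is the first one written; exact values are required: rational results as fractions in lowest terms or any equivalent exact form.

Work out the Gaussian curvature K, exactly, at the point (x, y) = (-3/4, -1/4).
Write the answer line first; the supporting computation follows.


Answer: K = 144/2209

E = 85/4, F = 27/4, G = 13/4, EG - F^2 = 47/2 at the point
E_x = -54, E_y = 0, F_x = -9, F_y = -27, G_x = 0, G_y = -18
E_yy = 0, F_xy = 36, G_xx = 0
The intrinsic route: Brioschi's K = (det M1 - det M2)/(EG - F^2)^2.
M1 = [[-E_yy/2 + F_xy - G_xx/2, E_x/2, F_x - E_y/2], [F_y - G_x/2, E, F], [G_y/2, F, G]] = [[36, -27, -9], [-27, 85/4, 27/4], [-9, 27/4, 13/4]]; det M1 = 36
M2 = [[0, E_y/2, G_x/2], [E_y/2, E, F], [G_x/2, F, G]] = [[0, 0, 0], [0, 85/4, 27/4], [0, 27/4, 13/4]]; det M2 = 0
det M1 - det M2 = 36; K = 36 / (47/2)^2 = 144/2209


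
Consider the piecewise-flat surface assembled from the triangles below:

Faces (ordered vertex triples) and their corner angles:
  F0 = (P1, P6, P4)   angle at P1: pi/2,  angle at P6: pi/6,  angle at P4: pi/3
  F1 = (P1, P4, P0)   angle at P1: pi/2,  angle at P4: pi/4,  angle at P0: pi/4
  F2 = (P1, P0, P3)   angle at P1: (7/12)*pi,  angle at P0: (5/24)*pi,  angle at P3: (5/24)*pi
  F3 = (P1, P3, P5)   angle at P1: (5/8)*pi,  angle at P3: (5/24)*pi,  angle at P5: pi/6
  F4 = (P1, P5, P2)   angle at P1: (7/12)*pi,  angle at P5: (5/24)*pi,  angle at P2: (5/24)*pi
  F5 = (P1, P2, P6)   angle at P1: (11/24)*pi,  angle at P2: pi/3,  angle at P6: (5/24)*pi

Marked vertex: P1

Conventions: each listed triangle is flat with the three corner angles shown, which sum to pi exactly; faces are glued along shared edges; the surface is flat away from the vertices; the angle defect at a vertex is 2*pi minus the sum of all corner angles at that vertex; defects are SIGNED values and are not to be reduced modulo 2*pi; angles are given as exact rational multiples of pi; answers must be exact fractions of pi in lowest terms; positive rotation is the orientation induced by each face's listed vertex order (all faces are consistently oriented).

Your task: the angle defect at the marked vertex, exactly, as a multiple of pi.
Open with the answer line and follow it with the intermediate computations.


Answer: defect(P1) = (-5/4)*pi

Sum of corner angles at P1: (13/4)*pi
defect = 2*pi - (13/4)*pi


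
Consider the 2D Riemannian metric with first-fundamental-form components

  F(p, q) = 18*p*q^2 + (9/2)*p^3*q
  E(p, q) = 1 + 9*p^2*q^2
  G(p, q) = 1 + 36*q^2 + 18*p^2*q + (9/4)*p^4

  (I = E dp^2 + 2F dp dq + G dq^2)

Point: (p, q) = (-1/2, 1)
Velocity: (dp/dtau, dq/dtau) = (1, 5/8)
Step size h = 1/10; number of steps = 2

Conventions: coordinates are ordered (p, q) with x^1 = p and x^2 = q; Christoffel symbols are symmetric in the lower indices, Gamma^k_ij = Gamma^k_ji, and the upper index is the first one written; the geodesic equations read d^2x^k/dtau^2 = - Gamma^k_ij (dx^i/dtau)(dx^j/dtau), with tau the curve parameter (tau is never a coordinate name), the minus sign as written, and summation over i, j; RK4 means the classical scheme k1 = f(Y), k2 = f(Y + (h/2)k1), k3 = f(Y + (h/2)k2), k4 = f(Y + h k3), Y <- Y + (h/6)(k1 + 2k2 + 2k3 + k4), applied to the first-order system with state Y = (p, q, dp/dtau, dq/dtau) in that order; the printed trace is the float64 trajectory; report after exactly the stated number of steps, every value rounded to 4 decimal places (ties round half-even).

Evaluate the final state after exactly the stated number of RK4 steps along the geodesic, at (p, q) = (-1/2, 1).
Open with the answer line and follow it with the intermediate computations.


Answer: p = -0.2978, q = 1.1143, dp/dtau = 1.0208, dq/dtau = 0.5158

f(Y) = (dp/dtau, dq/dtau, -Gamma^p_ij Y'^i Y'^j, -Gamma^q_ij Y'^i Y'^j) with the Gammas evaluated at the stage position; h = 0.100000; intermediate values shown to 6 dp
step 0: p = -0.5000, q = 1.0000, dp/dtau = 1.0000, dq/dtau = 0.6250
step 1:
  k1: at (p, q) = (-0.500000, 1.000000), (dp/dtau, dq/dtau) = (1.000000, 0.625000); Gamma_ppp = -0.102528, Gamma_ppq = 0.051264, Gamma_pqq = -0.205055, Gamma_qpp = 0.435742, Gamma_qpq = -0.217871, Gamma_qqq = 0.871485; k1 = (1.000000, 0.625000, 0.118548, -0.503827)
  k2: at (p, q) = (-0.450000, 1.031250), (dp/dtau, dq/dtau) = (1.005927, 0.599809); Gamma_ppp = -0.095555, Gamma_ppq = 0.041697, Gamma_pqq = -0.185318, Gamma_qpp = 0.445536, Gamma_qpq = -0.194416, Gamma_qqq = 0.864069; k2 = (1.005927, 0.599809, 0.113046, -0.527093)
  k3: at (p, q) = (-0.449704, 1.029990), (dp/dtau, dq/dtau) = (1.005652, 0.598645); Gamma_ppp = -0.095493, Gamma_ppq = 0.041693, Gamma_pqq = -0.185425, Gamma_qpp = 0.445538, Gamma_qpq = -0.194526, Gamma_qqq = 0.865131; k3 = (1.005652, 0.598645, 0.112826, -0.526411)
  k4: at (p, q) = (-0.399435, 1.059865), (dp/dtau, dq/dtau) = (1.011283, 0.572359); Gamma_ppp = -0.087496, Gamma_ppq = 0.032975, Gamma_pqq = -0.165107, Gamma_qpp = 0.454584, Gamma_qpq = -0.171321, Gamma_qqq = 0.857816; k4 = (1.011283, 0.572359, 0.105397, -0.547589)
  Y <- Y + (h/6)(k1 + 2k2 + 2k3 + k4): p = -0.3994, q = 1.0599, dp/dtau = 1.0113, dq/dtau = 0.5724
step 2:
  k1: at (p, q) = (-0.399426, 1.059904), (dp/dtau, dq/dtau) = (1.011261, 0.572360); Gamma_ppp = -0.087494, Gamma_ppq = 0.032972, Gamma_pqq = -0.165099, Gamma_qpp = 0.454587, Gamma_qpq = -0.171312, Gamma_qqq = 0.857789; k1 = (1.011261, 0.572360, 0.105393, -0.547579)
  k2: at (p, q) = (-0.348863, 1.088522), (dp/dtau, dq/dtau) = (1.016531, 0.544981); Gamma_ppp = -0.078533, Gamma_ppq = 0.025169, Gamma_pqq = -0.144294, Gamma_qpp = 0.462810, Gamma_qpq = -0.148327, Gamma_qqq = 0.850345; k2 = (1.016531, 0.544981, 0.096120, -0.566451)
  k3: at (p, q) = (-0.348599, 1.087153), (dp/dtau, dq/dtau) = (1.016067, 0.544037); Gamma_ppp = -0.078474, Gamma_ppq = 0.025163, Gamma_pqq = -0.144366, Gamma_qpp = 0.462807, Gamma_qpq = -0.148401, Gamma_qqq = 0.851411; k3 = (1.016067, 0.544037, 0.095926, -0.565731)
  k4: at (p, q) = (-0.297819, 1.114308), (dp/dtau, dq/dtau) = (1.020854, 0.515786); Gamma_ppp = -0.068638, Gamma_ppq = 0.018345, Gamma_pqq = -0.123195, Gamma_qpp = 0.470112, Gamma_qpq = -0.125646, Gamma_qqq = 0.843774; k4 = (1.020854, 0.515786, 0.084986, -0.582082)
  Y <- Y + (h/6)(k1 + 2k2 + 2k3 + k4): p = -0.2978, q = 1.1143, dp/dtau = 1.0208, dq/dtau = 0.5158


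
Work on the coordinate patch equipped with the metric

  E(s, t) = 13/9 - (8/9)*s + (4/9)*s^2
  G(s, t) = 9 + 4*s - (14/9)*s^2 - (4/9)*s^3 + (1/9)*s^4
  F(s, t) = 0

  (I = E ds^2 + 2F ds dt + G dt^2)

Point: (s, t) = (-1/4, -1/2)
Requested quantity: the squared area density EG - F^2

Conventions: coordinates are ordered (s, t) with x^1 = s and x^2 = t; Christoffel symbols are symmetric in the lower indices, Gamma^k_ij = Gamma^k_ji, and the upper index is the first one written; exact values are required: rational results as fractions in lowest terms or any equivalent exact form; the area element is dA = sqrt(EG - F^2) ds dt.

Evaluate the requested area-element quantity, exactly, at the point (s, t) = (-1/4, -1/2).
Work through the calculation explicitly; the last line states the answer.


E = 61/36, F = 0, G = 2025/256; EG - F^2 = 13725/1024

Answer: EG - F^2 = 13725/1024


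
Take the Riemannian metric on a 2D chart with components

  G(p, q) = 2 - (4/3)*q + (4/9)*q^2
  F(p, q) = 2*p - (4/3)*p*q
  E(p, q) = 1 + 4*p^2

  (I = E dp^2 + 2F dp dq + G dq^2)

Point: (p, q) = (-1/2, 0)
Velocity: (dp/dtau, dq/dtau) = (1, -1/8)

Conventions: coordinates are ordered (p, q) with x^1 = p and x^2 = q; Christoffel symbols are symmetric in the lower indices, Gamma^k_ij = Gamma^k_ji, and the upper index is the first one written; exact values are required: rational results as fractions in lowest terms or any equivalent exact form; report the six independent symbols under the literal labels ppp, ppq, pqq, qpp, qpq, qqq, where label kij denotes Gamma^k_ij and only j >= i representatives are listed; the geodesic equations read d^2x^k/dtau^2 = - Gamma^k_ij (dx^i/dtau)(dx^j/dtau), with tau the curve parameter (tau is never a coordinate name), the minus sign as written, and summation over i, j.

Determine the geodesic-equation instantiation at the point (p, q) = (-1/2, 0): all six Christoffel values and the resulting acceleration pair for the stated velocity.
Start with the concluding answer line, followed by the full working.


Answer: Gamma_ppp = -2/3, Gamma_ppq = 0, Gamma_pqq = 2/9, Gamma_qpp = 2/3, Gamma_qpq = 0, Gamma_qqq = -2/9; accelerations (d^2p/dtau^2, d^2q/dtau^2) = (191/288, -191/288)

E = 2, F = -1, G = 2 at the point
E_p = -4, E_q = 0, F_p = 2, F_q = 2/3, G_p = 0, G_q = -4/3
EG - F^2 = 3;  g^inv = (1/3) * [[2, 1], [1, 2]]
first-kind symbols [ij,l] = (1/2)(d_i g_jl + d_j g_il - d_l g_ij): [pp,p] = E_p/2 = -2, [pp,q] = F_p - E_q/2 = 2, [pq,p] = E_q/2 = 0, [pq,q] = G_p/2 = 0, [qq,p] = F_q - G_p/2 = 2/3, [qq,q] = G_q/2 = -2/3
Gamma^p_ij = (G*[ij,p] - F*[ij,q])/(EG - F^2), Gamma^q_ij = (E*[ij,q] - F*[ij,p])/(EG - F^2)
Gamma_ppp = -2/3, Gamma_ppq = 0, Gamma_pqq = 2/9, Gamma_qpp = 2/3, Gamma_qpq = 0, Gamma_qqq = -2/9
d^2p/dtau^2 = -(Gamma_ppp*(1)^2 + 2*Gamma_ppq*(1)*(-1/8) + Gamma_pqq*(-1/8)^2) = 191/288
d^2q/dtau^2 = -(Gamma_qpp*(1)^2 + 2*Gamma_qpq*(1)*(-1/8) + Gamma_qqq*(-1/8)^2) = -191/288


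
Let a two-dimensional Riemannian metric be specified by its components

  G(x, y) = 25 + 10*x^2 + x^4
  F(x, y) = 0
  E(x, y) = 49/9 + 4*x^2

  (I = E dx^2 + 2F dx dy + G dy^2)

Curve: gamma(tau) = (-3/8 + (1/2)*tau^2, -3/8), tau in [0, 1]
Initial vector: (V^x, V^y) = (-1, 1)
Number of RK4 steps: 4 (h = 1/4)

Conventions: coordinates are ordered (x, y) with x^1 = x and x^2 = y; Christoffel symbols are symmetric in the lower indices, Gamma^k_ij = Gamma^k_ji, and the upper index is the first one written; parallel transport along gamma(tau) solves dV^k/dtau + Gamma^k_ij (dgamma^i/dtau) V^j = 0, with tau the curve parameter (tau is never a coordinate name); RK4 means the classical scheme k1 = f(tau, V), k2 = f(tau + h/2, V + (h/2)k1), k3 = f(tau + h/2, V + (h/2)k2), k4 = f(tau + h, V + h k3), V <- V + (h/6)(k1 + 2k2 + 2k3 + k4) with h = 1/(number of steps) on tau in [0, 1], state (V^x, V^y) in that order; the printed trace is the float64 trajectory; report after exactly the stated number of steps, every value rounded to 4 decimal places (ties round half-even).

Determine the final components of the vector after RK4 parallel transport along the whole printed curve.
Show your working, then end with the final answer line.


gamma'(tau) = (tau, 0); f(tau, V)^k = -Gamma^k_ij(gamma(tau)) gamma'^i(tau) V^j; h = 1/4; intermediate values shown to 6 dp
curve data and Christoffel symbols at the stage parameters:
  tau = 0.000000: gamma = (-0.375000, -0.375000), gamma' = (0.000000, 0.000000); Gamma_xxx = -0.249711, Gamma_xxy = 0.000000, Gamma_xyy = 0.641835, Gamma_yxx = 0.000000, Gamma_yxy = -0.145897, Gamma_yyy = 0.000000
  tau = 0.125000: gamma = (-0.367188, -0.375000), gamma' = (0.125000, 0.000000); Gamma_xxx = -0.245456, Gamma_xxy = 0.000000, Gamma_xyy = 0.630188, Gamma_yxx = 0.000000, Gamma_yxy = -0.143018, Gamma_yyy = 0.000000
  tau = 0.250000: gamma = (-0.343750, -0.375000), gamma' = (0.250000, 0.000000); Gamma_xxx = -0.232377, Gamma_xxy = 0.000000, Gamma_xyy = 0.594673, Gamma_yxx = 0.000000, Gamma_yxy = -0.134326, Gamma_yyy = 0.000000
  tau = 0.375000: gamma = (-0.304688, -0.375000), gamma' = (0.375000, 0.000000); Gamma_xxx = -0.209559, Gamma_xxy = 0.000000, Gamma_xyy = 0.533625, Gamma_yxx = 0.000000, Gamma_yxy = -0.119653, Gamma_yyy = 0.000000
  tau = 0.500000: gamma = (-0.250000, -0.375000), gamma' = (0.500000, 0.000000); Gamma_xxx = -0.175610, Gamma_xxy = 0.000000, Gamma_xyy = 0.444512, Gamma_yxx = 0.000000, Gamma_yxy = -0.098765, Gamma_yyy = 0.000000
  tau = 0.625000: gamma = (-0.179688, -0.375000), gamma' = (0.625000, 0.000000); Gamma_xxx = -0.128956, Gamma_xxy = 0.000000, Gamma_xyy = 0.324473, Gamma_yxx = 0.000000, Gamma_yxy = -0.071414, Gamma_yyy = 0.000000
  tau = 0.750000: gamma = (-0.093750, -0.375000), gamma' = (0.750000, 0.000000); Gamma_xxx = -0.068436, Gamma_xxy = 0.000000, Gamma_xyy = 0.171390, Gamma_yxx = 0.000000, Gamma_yxy = -0.037434, Gamma_yyy = 0.000000
  tau = 0.875000: gamma = (0.007812, -0.375000), gamma' = (0.875000, 0.000000); Gamma_xxx = 0.005740, Gamma_xxy = 0.000000, Gamma_xyy = -0.014349, Gamma_yxx = 0.000000, Gamma_yxy = 0.003125, Gamma_yyy = 0.000000
  tau = 1.000000: gamma = (0.125000, -0.375000), gamma' = (1.000000, 0.000000); Gamma_xxx = 0.090794, Gamma_xxy = 0.000000, Gamma_xyy = -0.227695, Gamma_yxx = 0.000000, Gamma_yxy = 0.049844, Gamma_yyy = 0.000000
step 0: V^x = -1.0000, V^y = 1.0000
step 1: k1 = (0.000000, 0.000000), k2 = (-0.030682, 0.017877), k3 = (-0.030800, 0.017917), k4 = (-0.058542, 0.033732); V <- V + (h/6)(k1 + 2k2 + 2k3 + k4): V^x = -1.0076, V^y = 1.0044
step 2: k1 = (-0.058534, 0.033729), k2 = (-0.079754, 0.045256), k3 = (-0.079962, 0.045321), k4 = (-0.090224, 0.050159); V <- V + (h/6)(k1 + 2k2 + 2k3 + k4): V^x = -1.0271, V^y = 1.0154
step 3: k1 = (-0.090182, 0.050145), k2 = (-0.083688, 0.045602), k3 = (-0.083623, 0.045577), k4 = (-0.053789, 0.028829); V <- V + (h/6)(k1 + 2k2 + 2k3 + k4): V^x = -1.0470, V^y = 1.0263
step 4: k1 = (-0.053740, 0.028815), k2 = (0.005292, -0.002816), k3 = (0.005255, -0.002805), k4 = (0.094944, -0.051121); V <- V + (h/6)(k1 + 2k2 + 2k3 + k4): V^x = -1.0444, V^y = 1.0249

Answer: V^x = -1.0444, V^y = 1.0249


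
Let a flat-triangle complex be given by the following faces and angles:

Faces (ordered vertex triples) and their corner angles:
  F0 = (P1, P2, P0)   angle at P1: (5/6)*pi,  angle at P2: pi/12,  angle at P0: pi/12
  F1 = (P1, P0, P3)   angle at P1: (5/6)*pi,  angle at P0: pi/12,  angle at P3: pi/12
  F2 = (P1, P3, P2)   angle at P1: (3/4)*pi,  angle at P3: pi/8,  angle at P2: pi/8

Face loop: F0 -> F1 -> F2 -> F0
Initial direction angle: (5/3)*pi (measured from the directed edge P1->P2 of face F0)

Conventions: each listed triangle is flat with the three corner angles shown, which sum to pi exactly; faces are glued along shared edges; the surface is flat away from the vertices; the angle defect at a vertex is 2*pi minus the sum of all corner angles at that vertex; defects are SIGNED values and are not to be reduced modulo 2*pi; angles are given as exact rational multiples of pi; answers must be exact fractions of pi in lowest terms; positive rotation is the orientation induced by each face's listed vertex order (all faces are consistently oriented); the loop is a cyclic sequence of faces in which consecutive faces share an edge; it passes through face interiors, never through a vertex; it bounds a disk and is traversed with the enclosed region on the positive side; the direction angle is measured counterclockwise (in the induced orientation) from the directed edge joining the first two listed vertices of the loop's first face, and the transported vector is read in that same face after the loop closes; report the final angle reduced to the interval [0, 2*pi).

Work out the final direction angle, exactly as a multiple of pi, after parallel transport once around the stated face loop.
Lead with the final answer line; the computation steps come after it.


Answer: final direction angle = (5/4)*pi

enclosed vertex P1: corner angles sum to (29/12)*pi, defect = 2*pi - (29/12)*pi = (-5/12)*pi
final direction = starting direction + enclosed defect total, reduced mod 2*pi (induced orientation)
final angle = (5/3)*pi - (5/12)*pi = (5/4)*pi (mod 2*pi)


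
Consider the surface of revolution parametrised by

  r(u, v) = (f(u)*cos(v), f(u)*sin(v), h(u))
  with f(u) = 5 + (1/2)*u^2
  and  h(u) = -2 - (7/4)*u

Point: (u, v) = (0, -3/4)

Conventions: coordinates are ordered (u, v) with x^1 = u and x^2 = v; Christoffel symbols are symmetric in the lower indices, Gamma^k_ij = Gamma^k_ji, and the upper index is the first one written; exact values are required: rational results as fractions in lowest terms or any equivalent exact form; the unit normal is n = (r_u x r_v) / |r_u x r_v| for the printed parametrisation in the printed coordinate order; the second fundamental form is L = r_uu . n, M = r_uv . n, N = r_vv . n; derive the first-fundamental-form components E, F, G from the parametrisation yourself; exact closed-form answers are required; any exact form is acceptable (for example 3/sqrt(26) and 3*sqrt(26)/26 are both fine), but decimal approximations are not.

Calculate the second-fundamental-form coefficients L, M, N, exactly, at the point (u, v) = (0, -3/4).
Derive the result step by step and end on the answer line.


f = 5, f' = 0, f'' = 1, h' = -7/4, h'' = 0
E = 49/16, F = 0, G = 25; answer radicand W^2 = 49/16
unnormalised second-form numerators: l = 7/4, m = 0, n = -35/4; L = l/sqrt(49/16), and similarly M = m/sqrt(W^2), N = n/sqrt(W^2)

Answer: L = 1, M = 0, N = -5


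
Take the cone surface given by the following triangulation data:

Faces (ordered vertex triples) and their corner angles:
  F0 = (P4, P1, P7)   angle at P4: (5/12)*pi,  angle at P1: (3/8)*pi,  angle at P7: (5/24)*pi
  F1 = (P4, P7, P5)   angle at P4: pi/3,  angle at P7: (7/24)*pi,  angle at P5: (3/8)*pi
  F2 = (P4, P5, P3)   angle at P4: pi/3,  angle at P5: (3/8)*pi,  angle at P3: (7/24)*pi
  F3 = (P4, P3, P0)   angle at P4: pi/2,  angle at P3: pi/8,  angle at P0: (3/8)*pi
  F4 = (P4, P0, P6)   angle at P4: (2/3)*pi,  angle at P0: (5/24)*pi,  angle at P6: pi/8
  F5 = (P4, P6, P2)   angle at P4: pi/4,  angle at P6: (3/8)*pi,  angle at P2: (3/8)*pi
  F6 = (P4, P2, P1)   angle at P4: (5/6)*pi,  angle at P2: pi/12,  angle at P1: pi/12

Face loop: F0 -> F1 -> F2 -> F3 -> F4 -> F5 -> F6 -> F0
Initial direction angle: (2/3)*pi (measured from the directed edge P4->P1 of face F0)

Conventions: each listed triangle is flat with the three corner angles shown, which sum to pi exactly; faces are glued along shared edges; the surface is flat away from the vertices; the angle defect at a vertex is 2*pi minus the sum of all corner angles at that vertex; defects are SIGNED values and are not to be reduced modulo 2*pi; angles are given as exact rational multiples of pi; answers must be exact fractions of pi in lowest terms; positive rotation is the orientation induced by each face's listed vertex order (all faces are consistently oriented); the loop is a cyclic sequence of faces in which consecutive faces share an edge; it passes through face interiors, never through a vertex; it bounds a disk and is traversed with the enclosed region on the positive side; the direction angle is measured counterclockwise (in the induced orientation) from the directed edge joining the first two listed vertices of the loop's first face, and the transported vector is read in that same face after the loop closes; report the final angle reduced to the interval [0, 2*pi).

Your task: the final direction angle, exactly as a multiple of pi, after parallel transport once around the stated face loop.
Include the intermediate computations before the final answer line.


enclosed vertex P4: corner angles sum to (10/3)*pi, defect = 2*pi - (10/3)*pi = (-4/3)*pi
the final direction is the initial angle plus the enclosed defects, taken mod 2*pi in the induced orientation
final angle = (2/3)*pi - (4/3)*pi = (4/3)*pi (mod 2*pi)

Answer: final direction angle = (4/3)*pi
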